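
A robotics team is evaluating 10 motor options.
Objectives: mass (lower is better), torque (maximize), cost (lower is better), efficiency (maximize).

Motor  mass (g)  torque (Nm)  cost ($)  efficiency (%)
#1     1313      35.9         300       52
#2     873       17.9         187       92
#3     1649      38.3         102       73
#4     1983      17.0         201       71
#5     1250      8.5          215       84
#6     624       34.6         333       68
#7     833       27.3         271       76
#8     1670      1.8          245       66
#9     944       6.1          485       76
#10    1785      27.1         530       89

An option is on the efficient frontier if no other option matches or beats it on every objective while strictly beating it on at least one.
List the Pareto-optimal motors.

#1, #2, #3, #6, #7, #10

#1: not dominated.
#2: not dominated (best efficiency).
#3: not dominated (best torque).
#4: dominated by #2 (mass 873≤1983, torque 17.9≥17.0, cost 187≤201, efficiency 92≥71).
#5: dominated by #2 (mass 873≤1250, torque 17.9≥8.5, cost 187≤215, efficiency 92≥84).
#6: not dominated (best mass).
#7: not dominated.
#8: dominated by #2 (mass 873≤1670, torque 17.9≥1.8, cost 187≤245, efficiency 92≥66).
#9: dominated by #2 (mass 873≤944, torque 17.9≥6.1, cost 187≤485, efficiency 92≥76).
#10: not dominated.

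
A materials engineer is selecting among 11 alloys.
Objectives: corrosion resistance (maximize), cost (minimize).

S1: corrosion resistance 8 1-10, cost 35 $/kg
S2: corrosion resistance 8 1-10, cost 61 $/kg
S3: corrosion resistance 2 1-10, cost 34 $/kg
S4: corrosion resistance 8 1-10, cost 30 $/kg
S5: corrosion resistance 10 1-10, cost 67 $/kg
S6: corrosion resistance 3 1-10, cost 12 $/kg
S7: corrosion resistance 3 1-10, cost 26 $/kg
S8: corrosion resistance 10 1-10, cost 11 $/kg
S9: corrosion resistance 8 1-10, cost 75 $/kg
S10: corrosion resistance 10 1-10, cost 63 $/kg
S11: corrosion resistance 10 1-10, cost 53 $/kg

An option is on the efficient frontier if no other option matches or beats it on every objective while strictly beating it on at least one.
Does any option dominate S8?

S1: worse on corrosion resistance (8 vs 10).
S2: worse on corrosion resistance (8 vs 10).
S3: worse on corrosion resistance (2 vs 10).
S4: worse on corrosion resistance (8 vs 10).
S5: worse on cost (67 vs 11).
S6: worse on corrosion resistance (3 vs 10).
S7: worse on corrosion resistance (3 vs 10).
S9: worse on corrosion resistance (8 vs 10).
S10: worse on cost (63 vs 11).
S11: worse on cost (53 vs 11).
No option is at least as good as S8 on every objective and strictly better on one.

No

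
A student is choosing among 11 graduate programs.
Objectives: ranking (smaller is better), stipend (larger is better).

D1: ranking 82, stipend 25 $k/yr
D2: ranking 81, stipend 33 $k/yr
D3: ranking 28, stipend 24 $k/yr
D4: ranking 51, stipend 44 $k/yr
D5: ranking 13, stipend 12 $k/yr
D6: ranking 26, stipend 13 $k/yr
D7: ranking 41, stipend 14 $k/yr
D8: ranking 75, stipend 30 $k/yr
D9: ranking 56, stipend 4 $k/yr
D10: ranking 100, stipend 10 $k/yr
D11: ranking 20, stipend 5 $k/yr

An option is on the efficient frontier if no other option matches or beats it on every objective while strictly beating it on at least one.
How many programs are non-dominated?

D1: dominated by D2 (ranking 81≤82, stipend 33≥25).
D2: dominated by D4 (ranking 51≤81, stipend 44≥33).
D3: not dominated.
D4: not dominated (best stipend).
D5: not dominated (best ranking).
D6: not dominated.
D7: dominated by D3 (ranking 28≤41, stipend 24≥14).
D8: dominated by D4 (ranking 51≤75, stipend 44≥30).
D9: dominated by D3 (ranking 28≤56, stipend 24≥4).
D10: dominated by D1 (ranking 82≤100, stipend 25≥10).
D11: dominated by D5 (ranking 13≤20, stipend 12≥5).
Pareto-optimal: D3, D4, D5, D6 → 4.

4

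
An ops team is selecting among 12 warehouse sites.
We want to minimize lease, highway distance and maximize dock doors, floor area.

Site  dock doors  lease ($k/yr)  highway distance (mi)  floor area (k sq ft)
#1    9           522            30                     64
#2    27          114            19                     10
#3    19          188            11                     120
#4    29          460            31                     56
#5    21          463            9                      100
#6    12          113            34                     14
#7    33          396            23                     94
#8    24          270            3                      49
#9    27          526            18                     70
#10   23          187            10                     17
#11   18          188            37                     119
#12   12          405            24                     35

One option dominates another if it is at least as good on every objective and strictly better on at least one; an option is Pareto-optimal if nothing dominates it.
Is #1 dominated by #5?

Yes

#5 vs #1: dock doors 21≥9, lease 463≤522, highway distance 9≤30, floor area 100≥64 — #5 is at least as good on every objective with at least one strict improvement.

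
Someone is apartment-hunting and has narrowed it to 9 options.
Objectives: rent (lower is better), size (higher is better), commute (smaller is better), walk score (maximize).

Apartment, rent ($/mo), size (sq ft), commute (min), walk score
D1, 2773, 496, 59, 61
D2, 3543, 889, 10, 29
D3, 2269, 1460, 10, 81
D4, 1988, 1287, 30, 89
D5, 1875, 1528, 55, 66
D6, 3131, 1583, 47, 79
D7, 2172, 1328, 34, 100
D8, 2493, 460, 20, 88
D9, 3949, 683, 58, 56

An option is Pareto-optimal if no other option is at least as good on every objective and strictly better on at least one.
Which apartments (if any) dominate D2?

D3: rent 2269≤3543, size 1460≥889, commute 10≤10, walk score 81≥29 — dominates D2.
Others (D1, D4, D5, D6, D7, D8, D9) are each worse than D2 on at least one objective.

D3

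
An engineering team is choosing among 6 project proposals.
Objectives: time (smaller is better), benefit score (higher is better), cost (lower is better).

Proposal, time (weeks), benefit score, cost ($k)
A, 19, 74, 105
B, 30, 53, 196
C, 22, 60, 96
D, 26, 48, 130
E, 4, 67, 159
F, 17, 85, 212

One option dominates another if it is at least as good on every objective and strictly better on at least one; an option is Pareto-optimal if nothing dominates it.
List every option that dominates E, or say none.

none

A: worse on time (19 vs 4).
B: worse on time (30 vs 4).
C: worse on time (22 vs 4).
D: worse on time (26 vs 4).
F: worse on time (17 vs 4).
No option dominates E.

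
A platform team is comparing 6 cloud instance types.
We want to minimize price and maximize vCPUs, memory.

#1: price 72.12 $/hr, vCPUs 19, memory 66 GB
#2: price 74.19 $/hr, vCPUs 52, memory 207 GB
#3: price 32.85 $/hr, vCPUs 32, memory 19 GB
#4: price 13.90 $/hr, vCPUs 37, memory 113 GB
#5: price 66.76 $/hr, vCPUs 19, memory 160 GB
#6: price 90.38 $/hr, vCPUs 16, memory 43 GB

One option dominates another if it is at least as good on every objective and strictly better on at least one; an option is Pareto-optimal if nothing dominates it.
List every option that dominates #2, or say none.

none

#1: worse on vCPUs (19 vs 52).
#3: worse on vCPUs (32 vs 52).
#4: worse on vCPUs (37 vs 52).
#5: worse on vCPUs (19 vs 52).
#6: worse on price (90.38 vs 74.19).
No option dominates #2.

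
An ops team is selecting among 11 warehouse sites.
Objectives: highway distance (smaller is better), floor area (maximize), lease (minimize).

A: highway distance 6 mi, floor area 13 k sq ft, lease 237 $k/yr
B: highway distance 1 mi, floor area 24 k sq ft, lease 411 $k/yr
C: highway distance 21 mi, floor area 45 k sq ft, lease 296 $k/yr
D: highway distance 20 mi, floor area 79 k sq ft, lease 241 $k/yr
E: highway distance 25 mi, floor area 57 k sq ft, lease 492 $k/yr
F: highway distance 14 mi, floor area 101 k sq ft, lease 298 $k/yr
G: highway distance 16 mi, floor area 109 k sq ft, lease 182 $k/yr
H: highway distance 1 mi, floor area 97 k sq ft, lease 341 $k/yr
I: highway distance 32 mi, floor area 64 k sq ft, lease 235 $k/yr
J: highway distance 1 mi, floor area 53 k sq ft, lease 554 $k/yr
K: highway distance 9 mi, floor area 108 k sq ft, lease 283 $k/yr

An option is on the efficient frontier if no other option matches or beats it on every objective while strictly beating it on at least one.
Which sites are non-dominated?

A, G, H, K

A: not dominated.
B: dominated by H (highway distance 1≤1, floor area 97≥24, lease 341≤411).
C: dominated by D (highway distance 20≤21, floor area 79≥45, lease 241≤296).
D: dominated by G (highway distance 16≤20, floor area 109≥79, lease 182≤241).
E: dominated by D (highway distance 20≤25, floor area 79≥57, lease 241≤492).
F: dominated by K (highway distance 9≤14, floor area 108≥101, lease 283≤298).
G: not dominated (best floor area).
H: not dominated.
I: dominated by G (highway distance 16≤32, floor area 109≥64, lease 182≤235).
J: dominated by H (highway distance 1≤1, floor area 97≥53, lease 341≤554).
K: not dominated.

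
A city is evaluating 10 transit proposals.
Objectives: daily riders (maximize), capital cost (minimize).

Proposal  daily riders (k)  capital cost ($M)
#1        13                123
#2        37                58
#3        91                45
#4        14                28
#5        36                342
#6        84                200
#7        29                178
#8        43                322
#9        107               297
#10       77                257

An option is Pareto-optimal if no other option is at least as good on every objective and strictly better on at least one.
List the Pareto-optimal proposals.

#3, #4, #9

#1: dominated by #2 (daily riders 37≥13, capital cost 58≤123).
#2: dominated by #3 (daily riders 91≥37, capital cost 45≤58).
#3: not dominated.
#4: not dominated (best capital cost).
#5: dominated by #2 (daily riders 37≥36, capital cost 58≤342).
#6: dominated by #3 (daily riders 91≥84, capital cost 45≤200).
#7: dominated by #2 (daily riders 37≥29, capital cost 58≤178).
#8: dominated by #3 (daily riders 91≥43, capital cost 45≤322).
#9: not dominated (best daily riders).
#10: dominated by #3 (daily riders 91≥77, capital cost 45≤257).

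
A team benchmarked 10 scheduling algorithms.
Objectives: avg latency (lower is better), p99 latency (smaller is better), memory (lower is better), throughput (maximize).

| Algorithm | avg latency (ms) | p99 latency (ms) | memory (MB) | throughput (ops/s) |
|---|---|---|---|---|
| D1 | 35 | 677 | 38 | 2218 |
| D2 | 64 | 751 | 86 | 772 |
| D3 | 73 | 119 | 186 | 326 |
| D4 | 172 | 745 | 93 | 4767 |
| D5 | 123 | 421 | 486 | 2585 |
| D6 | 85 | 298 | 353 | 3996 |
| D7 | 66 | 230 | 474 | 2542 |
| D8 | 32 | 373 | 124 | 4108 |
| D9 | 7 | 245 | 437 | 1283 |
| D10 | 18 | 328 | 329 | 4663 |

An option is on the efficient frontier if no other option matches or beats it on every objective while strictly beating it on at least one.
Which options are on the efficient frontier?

D1, D3, D4, D6, D7, D8, D9, D10

D1: not dominated (best memory).
D2: dominated by D1 (avg latency 35≤64, p99 latency 677≤751, memory 38≤86, throughput 2218≥772).
D3: not dominated (best p99 latency).
D4: not dominated (best throughput).
D5: dominated by D6 (avg latency 85≤123, p99 latency 298≤421, memory 353≤486, throughput 3996≥2585).
D6: not dominated.
D7: not dominated.
D8: not dominated.
D9: not dominated (best avg latency).
D10: not dominated.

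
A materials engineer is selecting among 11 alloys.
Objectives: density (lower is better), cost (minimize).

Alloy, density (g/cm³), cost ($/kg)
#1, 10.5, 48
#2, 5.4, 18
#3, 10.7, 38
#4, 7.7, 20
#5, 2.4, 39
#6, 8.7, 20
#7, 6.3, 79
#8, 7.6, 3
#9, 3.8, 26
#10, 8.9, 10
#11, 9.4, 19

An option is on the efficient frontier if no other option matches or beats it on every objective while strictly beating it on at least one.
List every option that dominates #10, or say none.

#8: density 7.6≤8.9, cost 3≤10 — dominates #10.
Others (#1, #2, #3, #4, #5, #6, #7, #9, #11) are each worse than #10 on at least one objective.

#8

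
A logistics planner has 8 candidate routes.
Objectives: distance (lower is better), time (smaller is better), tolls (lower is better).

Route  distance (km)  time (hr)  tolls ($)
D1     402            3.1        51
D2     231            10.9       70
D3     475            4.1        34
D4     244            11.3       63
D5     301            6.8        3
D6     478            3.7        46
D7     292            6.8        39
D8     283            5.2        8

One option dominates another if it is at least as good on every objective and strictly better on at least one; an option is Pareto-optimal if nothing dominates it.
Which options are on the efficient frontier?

D1: not dominated (best time).
D2: not dominated (best distance).
D3: not dominated.
D4: not dominated.
D5: not dominated (best tolls).
D6: not dominated.
D7: dominated by D8 (distance 283≤292, time 5.2≤6.8, tolls 8≤39).
D8: not dominated.

D1, D2, D3, D4, D5, D6, D8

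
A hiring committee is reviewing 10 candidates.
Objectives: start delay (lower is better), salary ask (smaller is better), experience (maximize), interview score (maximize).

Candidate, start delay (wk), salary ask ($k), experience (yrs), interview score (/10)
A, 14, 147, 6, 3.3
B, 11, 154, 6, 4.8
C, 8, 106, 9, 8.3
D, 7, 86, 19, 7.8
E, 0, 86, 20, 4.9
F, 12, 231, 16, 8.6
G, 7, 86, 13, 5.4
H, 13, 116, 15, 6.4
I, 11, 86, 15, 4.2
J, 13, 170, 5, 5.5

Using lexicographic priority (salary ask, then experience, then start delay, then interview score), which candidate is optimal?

E

First minimize salary ask: best is 86, kept {D, E, G, I}.
Then maximize experience: best is 20, kept {E}.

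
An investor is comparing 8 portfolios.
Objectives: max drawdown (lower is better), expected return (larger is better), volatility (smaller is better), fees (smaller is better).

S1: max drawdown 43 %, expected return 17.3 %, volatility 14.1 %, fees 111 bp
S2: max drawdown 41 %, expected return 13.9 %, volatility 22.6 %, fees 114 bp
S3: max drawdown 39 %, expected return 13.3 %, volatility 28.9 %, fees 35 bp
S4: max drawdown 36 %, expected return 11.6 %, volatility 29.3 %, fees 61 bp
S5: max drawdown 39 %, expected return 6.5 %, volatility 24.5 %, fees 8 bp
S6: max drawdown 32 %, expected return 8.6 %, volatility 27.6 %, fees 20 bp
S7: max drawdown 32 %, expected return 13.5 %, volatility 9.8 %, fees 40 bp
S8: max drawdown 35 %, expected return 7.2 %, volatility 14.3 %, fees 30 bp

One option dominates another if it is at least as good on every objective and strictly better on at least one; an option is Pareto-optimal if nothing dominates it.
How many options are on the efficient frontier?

7

S1: not dominated (best expected return).
S2: not dominated.
S3: not dominated.
S4: dominated by S7 (max drawdown 32≤36, expected return 13.5≥11.6, volatility 9.8≤29.3, fees 40≤61).
S5: not dominated (best fees).
S6: not dominated.
S7: not dominated (best volatility).
S8: not dominated.
Pareto-optimal: S1, S2, S3, S5, S6, S7, S8 → 7.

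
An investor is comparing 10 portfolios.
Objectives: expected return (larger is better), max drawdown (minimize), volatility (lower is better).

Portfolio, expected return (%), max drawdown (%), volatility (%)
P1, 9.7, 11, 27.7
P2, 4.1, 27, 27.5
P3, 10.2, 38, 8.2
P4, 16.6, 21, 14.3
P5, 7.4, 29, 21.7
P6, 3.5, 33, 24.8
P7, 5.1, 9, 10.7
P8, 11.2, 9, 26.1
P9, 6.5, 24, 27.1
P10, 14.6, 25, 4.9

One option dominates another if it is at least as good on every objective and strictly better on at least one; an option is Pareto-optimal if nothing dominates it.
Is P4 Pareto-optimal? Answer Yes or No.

Yes

P1: worse on expected return (9.7 vs 16.6).
P2: worse on expected return (4.1 vs 16.6).
P3: worse on expected return (10.2 vs 16.6).
P5: worse on expected return (7.4 vs 16.6).
P6: worse on expected return (3.5 vs 16.6).
P7: worse on expected return (5.1 vs 16.6).
P8: worse on expected return (11.2 vs 16.6).
P9: worse on expected return (6.5 vs 16.6).
P10: worse on expected return (14.6 vs 16.6).
No option is at least as good as P4 on every objective and strictly better on one.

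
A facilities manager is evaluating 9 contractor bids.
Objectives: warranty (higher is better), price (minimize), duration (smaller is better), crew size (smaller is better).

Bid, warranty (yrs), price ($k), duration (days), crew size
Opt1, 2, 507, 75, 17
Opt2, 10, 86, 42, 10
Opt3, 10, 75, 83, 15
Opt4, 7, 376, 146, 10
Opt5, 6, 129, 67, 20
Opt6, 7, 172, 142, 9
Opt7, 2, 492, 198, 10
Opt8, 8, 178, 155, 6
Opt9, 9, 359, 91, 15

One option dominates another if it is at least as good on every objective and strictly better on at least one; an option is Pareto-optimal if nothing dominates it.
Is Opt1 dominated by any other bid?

Yes

Opt2 vs Opt1: warranty 10≥2, price 86≤507, duration 42≤75, crew size 10≤17 — Opt2 is at least as good on every objective and strictly better on at least one, so Opt2 dominates Opt1.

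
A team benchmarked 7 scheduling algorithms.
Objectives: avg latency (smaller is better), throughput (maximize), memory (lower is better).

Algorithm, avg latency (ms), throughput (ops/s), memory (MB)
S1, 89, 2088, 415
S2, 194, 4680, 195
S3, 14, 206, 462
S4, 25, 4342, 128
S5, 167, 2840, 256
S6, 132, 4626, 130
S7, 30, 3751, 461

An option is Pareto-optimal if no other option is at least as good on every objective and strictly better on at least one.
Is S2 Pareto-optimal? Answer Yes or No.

Yes

S1: worse on throughput (2088 vs 4680).
S3: worse on throughput (206 vs 4680).
S4: worse on throughput (4342 vs 4680).
S5: worse on throughput (2840 vs 4680).
S6: worse on throughput (4626 vs 4680).
S7: worse on throughput (3751 vs 4680).
No option is at least as good as S2 on every objective and strictly better on one.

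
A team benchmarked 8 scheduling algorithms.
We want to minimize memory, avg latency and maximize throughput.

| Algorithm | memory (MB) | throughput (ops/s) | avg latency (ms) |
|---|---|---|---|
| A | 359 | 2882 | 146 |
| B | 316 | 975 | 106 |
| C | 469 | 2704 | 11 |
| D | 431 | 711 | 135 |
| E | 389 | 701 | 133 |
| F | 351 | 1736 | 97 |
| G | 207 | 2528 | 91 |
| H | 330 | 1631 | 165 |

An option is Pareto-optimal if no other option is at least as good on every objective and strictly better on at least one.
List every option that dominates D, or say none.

B, F, G

B: memory 316≤431, throughput 975≥711, avg latency 106≤135 — dominates D.
F: memory 351≤431, throughput 1736≥711, avg latency 97≤135 — dominates D.
G: memory 207≤431, throughput 2528≥711, avg latency 91≤135 — dominates D.
Others (A, C, E, H) are each worse than D on at least one objective.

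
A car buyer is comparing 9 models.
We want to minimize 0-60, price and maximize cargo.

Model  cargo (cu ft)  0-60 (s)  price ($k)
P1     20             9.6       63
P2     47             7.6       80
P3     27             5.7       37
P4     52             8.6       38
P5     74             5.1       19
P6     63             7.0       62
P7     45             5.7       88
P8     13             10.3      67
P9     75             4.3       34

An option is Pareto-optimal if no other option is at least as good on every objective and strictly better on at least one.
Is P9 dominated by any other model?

No

P1: worse on cargo (20 vs 75).
P2: worse on cargo (47 vs 75).
P3: worse on cargo (27 vs 75).
P4: worse on cargo (52 vs 75).
P5: worse on cargo (74 vs 75).
P6: worse on cargo (63 vs 75).
P7: worse on cargo (45 vs 75).
P8: worse on cargo (13 vs 75).
No option is at least as good as P9 on every objective and strictly better on one.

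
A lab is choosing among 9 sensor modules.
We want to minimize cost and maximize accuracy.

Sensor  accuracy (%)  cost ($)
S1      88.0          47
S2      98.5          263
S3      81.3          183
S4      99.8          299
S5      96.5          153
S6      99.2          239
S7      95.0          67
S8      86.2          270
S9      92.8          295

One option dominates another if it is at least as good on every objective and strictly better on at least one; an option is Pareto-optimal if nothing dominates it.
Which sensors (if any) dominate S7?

S1: worse on accuracy (88.0 vs 95.0).
S2: worse on cost (263 vs 67).
S3: worse on accuracy (81.3 vs 95.0).
S4: worse on cost (299 vs 67).
S5: worse on cost (153 vs 67).
S6: worse on cost (239 vs 67).
S8: worse on accuracy (86.2 vs 95.0).
S9: worse on accuracy (92.8 vs 95.0).
No option dominates S7.

none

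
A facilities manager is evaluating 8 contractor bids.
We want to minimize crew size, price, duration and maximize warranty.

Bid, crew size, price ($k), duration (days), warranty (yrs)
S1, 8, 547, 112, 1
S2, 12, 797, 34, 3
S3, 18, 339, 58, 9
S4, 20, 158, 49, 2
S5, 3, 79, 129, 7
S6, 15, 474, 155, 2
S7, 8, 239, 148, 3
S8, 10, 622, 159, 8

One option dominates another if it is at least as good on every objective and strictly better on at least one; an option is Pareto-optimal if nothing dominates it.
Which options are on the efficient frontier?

S1, S2, S3, S4, S5, S8

S1: not dominated.
S2: not dominated (best duration).
S3: not dominated (best warranty).
S4: not dominated.
S5: not dominated (best crew size).
S6: dominated by S5 (crew size 3≤15, price 79≤474, duration 129≤155, warranty 7≥2).
S7: dominated by S5 (crew size 3≤8, price 79≤239, duration 129≤148, warranty 7≥3).
S8: not dominated.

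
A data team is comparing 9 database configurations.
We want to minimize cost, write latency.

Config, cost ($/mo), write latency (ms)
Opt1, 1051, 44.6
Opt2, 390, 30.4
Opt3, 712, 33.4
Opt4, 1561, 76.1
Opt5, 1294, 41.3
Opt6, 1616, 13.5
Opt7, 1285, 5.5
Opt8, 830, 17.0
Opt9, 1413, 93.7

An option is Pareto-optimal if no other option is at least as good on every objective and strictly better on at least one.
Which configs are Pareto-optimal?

Opt2, Opt7, Opt8

Opt1: dominated by Opt2 (cost 390≤1051, write latency 30.4≤44.6).
Opt2: not dominated (best cost).
Opt3: dominated by Opt2 (cost 390≤712, write latency 30.4≤33.4).
Opt4: dominated by Opt1 (cost 1051≤1561, write latency 44.6≤76.1).
Opt5: dominated by Opt2 (cost 390≤1294, write latency 30.4≤41.3).
Opt6: dominated by Opt7 (cost 1285≤1616, write latency 5.5≤13.5).
Opt7: not dominated (best write latency).
Opt8: not dominated.
Opt9: dominated by Opt1 (cost 1051≤1413, write latency 44.6≤93.7).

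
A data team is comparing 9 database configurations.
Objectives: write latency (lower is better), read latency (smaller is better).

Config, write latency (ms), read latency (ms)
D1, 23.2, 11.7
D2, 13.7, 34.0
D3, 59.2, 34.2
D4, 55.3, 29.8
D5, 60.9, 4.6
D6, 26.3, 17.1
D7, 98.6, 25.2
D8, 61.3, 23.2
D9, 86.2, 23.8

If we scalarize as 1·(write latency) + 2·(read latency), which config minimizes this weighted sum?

D1: 1·23.2 + 2·11.7 = 46.6
D2: 1·13.7 + 2·34.0 = 81.7
D3: 1·59.2 + 2·34.2 = 127.6
D4: 1·55.3 + 2·29.8 = 114.9
D5: 1·60.9 + 2·4.6 = 70.1
D6: 1·26.3 + 2·17.1 = 60.5
D7: 1·98.6 + 2·25.2 = 149.0
D8: 1·61.3 + 2·23.2 = 107.7
D9: 1·86.2 + 2·23.8 = 133.8
Lowest: D1 at 46.6.

D1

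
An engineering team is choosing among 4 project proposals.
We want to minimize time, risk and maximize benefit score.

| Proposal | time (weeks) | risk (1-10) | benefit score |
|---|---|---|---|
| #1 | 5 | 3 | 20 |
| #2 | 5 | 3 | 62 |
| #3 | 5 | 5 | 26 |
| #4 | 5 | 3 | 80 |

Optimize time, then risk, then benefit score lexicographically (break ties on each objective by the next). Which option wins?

First minimize time: best is 5, kept {#1, #2, #3, #4}.
Then minimize risk: best is 3, kept {#1, #2, #4}.
Then maximize benefit score: best is 80, kept {#4}.

#4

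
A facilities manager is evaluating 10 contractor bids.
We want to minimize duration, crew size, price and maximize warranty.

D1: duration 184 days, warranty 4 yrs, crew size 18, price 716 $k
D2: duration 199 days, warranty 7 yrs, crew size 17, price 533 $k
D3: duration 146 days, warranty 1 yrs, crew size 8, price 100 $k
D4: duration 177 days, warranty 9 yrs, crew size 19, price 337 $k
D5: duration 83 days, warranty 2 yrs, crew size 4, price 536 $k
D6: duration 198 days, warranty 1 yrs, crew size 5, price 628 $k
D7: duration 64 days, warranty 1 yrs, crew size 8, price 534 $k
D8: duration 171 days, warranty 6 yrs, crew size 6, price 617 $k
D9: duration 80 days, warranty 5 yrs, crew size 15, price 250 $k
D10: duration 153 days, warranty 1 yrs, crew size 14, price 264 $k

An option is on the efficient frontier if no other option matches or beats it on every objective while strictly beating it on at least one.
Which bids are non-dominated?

D2, D3, D4, D5, D7, D8, D9

D1: dominated by D8 (duration 171≤184, warranty 6≥4, crew size 6≤18, price 617≤716).
D2: not dominated.
D3: not dominated (best price).
D4: not dominated (best warranty).
D5: not dominated (best crew size).
D6: dominated by D5 (duration 83≤198, warranty 2≥1, crew size 4≤5, price 536≤628).
D7: not dominated (best duration).
D8: not dominated.
D9: not dominated.
D10: dominated by D3 (duration 146≤153, warranty 1≥1, crew size 8≤14, price 100≤264).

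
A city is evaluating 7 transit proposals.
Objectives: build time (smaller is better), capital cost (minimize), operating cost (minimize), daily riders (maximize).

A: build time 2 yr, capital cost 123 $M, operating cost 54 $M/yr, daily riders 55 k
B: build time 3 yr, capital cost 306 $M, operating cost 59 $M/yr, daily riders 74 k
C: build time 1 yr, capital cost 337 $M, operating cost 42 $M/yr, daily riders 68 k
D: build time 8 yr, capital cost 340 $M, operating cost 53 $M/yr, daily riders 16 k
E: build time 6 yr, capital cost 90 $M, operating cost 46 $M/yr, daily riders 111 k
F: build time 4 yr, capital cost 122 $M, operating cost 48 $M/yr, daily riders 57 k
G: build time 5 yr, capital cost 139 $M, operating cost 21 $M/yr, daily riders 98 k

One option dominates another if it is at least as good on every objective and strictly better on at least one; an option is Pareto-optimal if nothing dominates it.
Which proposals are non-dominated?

A: not dominated.
B: not dominated.
C: not dominated (best build time).
D: dominated by C (build time 1≤8, capital cost 337≤340, operating cost 42≤53, daily riders 68≥16).
E: not dominated (best capital cost).
F: not dominated.
G: not dominated (best operating cost).

A, B, C, E, F, G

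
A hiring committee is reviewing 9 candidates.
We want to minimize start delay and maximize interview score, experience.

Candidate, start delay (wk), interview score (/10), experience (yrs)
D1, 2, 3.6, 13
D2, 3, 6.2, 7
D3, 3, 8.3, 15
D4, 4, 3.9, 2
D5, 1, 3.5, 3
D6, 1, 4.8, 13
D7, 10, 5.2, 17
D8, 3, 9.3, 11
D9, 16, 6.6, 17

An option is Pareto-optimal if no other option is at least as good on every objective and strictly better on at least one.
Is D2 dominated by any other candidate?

Yes

D3 vs D2: start delay 3≤3, interview score 8.3≥6.2, experience 15≥7 — D3 is at least as good on every objective and strictly better on at least one, so D3 dominates D2.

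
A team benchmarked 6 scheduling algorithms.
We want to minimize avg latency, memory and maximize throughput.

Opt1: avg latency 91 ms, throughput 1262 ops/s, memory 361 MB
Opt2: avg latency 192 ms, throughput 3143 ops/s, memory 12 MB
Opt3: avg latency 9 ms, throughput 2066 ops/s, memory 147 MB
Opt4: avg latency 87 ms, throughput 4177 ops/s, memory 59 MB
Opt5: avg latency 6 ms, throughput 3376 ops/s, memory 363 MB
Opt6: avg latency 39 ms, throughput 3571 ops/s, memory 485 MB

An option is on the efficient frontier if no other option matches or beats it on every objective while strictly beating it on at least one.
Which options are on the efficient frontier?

Opt1: dominated by Opt3 (avg latency 9≤91, throughput 2066≥1262, memory 147≤361).
Opt2: not dominated (best memory).
Opt3: not dominated.
Opt4: not dominated (best throughput).
Opt5: not dominated (best avg latency).
Opt6: not dominated.

Opt2, Opt3, Opt4, Opt5, Opt6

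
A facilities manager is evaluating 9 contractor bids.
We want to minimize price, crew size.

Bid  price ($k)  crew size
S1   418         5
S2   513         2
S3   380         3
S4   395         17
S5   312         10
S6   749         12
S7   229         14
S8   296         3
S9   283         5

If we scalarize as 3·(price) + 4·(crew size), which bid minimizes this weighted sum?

S1: 3·418 + 4·5 = 1274
S2: 3·513 + 4·2 = 1547
S3: 3·380 + 4·3 = 1152
S4: 3·395 + 4·17 = 1253
S5: 3·312 + 4·10 = 976
S6: 3·749 + 4·12 = 2295
S7: 3·229 + 4·14 = 743
S8: 3·296 + 4·3 = 900
S9: 3·283 + 4·5 = 869
Lowest: S7 at 743.

S7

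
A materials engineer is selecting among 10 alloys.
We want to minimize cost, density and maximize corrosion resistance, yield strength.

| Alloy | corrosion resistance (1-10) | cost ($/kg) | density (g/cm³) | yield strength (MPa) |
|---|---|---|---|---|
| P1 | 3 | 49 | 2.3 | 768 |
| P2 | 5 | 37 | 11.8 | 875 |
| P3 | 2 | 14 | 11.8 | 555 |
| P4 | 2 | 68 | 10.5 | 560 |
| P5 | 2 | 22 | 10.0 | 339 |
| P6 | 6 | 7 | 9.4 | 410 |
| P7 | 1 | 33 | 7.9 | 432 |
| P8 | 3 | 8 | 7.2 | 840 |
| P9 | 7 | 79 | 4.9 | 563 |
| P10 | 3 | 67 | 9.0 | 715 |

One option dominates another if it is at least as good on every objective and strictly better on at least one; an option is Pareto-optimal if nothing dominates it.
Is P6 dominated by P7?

No

P7 vs P6: P7 is worse on corrosion resistance (1 vs 6), so it does not dominate P6.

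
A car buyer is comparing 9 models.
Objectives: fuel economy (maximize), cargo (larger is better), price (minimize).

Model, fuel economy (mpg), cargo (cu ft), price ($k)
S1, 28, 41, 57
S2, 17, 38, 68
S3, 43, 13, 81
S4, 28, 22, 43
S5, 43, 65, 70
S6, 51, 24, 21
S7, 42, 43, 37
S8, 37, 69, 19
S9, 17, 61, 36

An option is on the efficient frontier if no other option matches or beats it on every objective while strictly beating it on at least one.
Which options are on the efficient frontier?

S1: dominated by S7 (fuel economy 42≥28, cargo 43≥41, price 37≤57).
S2: dominated by S1 (fuel economy 28≥17, cargo 41≥38, price 57≤68).
S3: dominated by S5 (fuel economy 43≥43, cargo 65≥13, price 70≤81).
S4: dominated by S6 (fuel economy 51≥28, cargo 24≥22, price 21≤43).
S5: not dominated.
S6: not dominated (best fuel economy).
S7: not dominated.
S8: not dominated (best cargo).
S9: dominated by S8 (fuel economy 37≥17, cargo 69≥61, price 19≤36).

S5, S6, S7, S8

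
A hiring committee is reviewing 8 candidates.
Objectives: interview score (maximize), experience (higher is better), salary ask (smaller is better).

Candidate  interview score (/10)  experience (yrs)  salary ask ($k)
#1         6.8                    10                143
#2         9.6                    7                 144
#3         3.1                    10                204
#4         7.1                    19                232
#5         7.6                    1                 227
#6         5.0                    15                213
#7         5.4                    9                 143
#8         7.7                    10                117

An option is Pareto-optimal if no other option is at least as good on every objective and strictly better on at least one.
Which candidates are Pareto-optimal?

#2, #4, #6, #8

#1: dominated by #8 (interview score 7.7≥6.8, experience 10≥10, salary ask 117≤143).
#2: not dominated (best interview score).
#3: dominated by #1 (interview score 6.8≥3.1, experience 10≥10, salary ask 143≤204).
#4: not dominated (best experience).
#5: dominated by #2 (interview score 9.6≥7.6, experience 7≥1, salary ask 144≤227).
#6: not dominated.
#7: dominated by #1 (interview score 6.8≥5.4, experience 10≥9, salary ask 143≤143).
#8: not dominated (best salary ask).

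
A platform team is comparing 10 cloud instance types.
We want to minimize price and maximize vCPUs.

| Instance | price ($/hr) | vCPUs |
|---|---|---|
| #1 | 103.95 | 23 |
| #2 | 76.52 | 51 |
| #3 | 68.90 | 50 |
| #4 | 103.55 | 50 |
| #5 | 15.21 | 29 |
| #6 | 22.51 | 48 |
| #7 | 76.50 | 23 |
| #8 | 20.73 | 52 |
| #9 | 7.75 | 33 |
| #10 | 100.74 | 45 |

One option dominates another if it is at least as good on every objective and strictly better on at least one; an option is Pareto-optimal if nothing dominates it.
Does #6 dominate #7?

Yes

#6 vs #7: price 22.51≤76.50, vCPUs 48≥23 — #6 is at least as good on every objective with at least one strict improvement.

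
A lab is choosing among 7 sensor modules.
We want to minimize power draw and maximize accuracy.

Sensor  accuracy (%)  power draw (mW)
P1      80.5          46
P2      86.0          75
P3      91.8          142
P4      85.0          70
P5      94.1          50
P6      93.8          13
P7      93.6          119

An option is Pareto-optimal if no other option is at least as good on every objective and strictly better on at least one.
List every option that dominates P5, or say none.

none

P1: worse on accuracy (80.5 vs 94.1).
P2: worse on accuracy (86.0 vs 94.1).
P3: worse on accuracy (91.8 vs 94.1).
P4: worse on accuracy (85.0 vs 94.1).
P6: worse on accuracy (93.8 vs 94.1).
P7: worse on accuracy (93.6 vs 94.1).
No option dominates P5.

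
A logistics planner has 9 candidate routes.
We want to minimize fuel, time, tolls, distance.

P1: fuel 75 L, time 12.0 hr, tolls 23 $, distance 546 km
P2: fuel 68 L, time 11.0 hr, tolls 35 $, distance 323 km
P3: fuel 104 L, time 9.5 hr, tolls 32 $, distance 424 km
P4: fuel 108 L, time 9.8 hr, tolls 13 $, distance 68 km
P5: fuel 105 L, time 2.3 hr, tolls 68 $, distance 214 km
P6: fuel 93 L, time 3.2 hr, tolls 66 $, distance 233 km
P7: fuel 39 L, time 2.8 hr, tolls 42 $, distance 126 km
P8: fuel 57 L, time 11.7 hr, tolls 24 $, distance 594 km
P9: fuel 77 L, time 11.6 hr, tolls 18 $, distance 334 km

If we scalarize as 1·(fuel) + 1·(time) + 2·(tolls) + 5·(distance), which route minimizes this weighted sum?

P4

P1: 1·75 + 1·12.0 + 2·23 + 5·546 = 2863.0
P2: 1·68 + 1·11.0 + 2·35 + 5·323 = 1764.0
P3: 1·104 + 1·9.5 + 2·32 + 5·424 = 2297.5
P4: 1·108 + 1·9.8 + 2·13 + 5·68 = 483.8
P5: 1·105 + 1·2.3 + 2·68 + 5·214 = 1313.3
P6: 1·93 + 1·3.2 + 2·66 + 5·233 = 1393.2
P7: 1·39 + 1·2.8 + 2·42 + 5·126 = 755.8
P8: 1·57 + 1·11.7 + 2·24 + 5·594 = 3086.7
P9: 1·77 + 1·11.6 + 2·18 + 5·334 = 1794.6
Lowest: P4 at 483.8.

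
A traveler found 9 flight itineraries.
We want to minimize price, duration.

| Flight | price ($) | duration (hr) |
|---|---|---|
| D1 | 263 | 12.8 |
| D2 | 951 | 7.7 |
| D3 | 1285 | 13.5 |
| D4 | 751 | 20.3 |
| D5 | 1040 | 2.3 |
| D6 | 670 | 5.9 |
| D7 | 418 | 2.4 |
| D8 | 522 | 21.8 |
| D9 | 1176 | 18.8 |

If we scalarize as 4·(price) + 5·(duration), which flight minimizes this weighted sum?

D1: 4·263 + 5·12.8 = 1116.0
D2: 4·951 + 5·7.7 = 3842.5
D3: 4·1285 + 5·13.5 = 5207.5
D4: 4·751 + 5·20.3 = 3105.5
D5: 4·1040 + 5·2.3 = 4171.5
D6: 4·670 + 5·5.9 = 2709.5
D7: 4·418 + 5·2.4 = 1684.0
D8: 4·522 + 5·21.8 = 2197.0
D9: 4·1176 + 5·18.8 = 4798.0
Lowest: D1 at 1116.0.

D1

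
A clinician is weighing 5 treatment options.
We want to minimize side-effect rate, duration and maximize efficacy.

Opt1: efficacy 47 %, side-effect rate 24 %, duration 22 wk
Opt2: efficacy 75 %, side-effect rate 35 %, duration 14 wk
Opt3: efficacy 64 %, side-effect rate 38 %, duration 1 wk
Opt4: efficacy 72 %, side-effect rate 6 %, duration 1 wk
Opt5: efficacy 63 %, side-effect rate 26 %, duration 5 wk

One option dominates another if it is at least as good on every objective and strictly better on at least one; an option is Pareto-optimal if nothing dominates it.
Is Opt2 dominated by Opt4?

Opt4 vs Opt2: Opt4 is worse on efficacy (72 vs 75), so it does not dominate Opt2.

No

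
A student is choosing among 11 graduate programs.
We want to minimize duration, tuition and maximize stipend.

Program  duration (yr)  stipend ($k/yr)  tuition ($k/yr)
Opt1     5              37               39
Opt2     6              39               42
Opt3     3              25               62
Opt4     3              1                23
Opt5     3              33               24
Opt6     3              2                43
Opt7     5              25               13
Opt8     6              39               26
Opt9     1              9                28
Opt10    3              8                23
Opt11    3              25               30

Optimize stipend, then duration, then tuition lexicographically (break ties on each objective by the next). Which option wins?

First maximize stipend: best is 39, kept {Opt2, Opt8}.
Then minimize duration: best is 6, kept {Opt2, Opt8}.
Then minimize tuition: best is 26, kept {Opt8}.

Opt8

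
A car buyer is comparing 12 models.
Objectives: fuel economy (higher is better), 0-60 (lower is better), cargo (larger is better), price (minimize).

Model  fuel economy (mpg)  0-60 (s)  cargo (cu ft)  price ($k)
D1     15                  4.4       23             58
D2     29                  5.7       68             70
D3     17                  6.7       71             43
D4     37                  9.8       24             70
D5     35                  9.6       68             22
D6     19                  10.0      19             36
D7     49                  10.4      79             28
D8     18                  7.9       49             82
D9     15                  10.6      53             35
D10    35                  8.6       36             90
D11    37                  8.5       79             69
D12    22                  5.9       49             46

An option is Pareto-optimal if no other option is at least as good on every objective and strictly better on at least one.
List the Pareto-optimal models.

D1: not dominated (best 0-60).
D2: not dominated.
D3: not dominated.
D4: dominated by D11 (fuel economy 37≥37, 0-60 8.5≤9.8, cargo 79≥24, price 69≤70).
D5: not dominated (best price).
D6: dominated by D5 (fuel economy 35≥19, 0-60 9.6≤10.0, cargo 68≥19, price 22≤36).
D7: not dominated (best fuel economy).
D8: dominated by D2 (fuel economy 29≥18, 0-60 5.7≤7.9, cargo 68≥49, price 70≤82).
D9: dominated by D5 (fuel economy 35≥15, 0-60 9.6≤10.6, cargo 68≥53, price 22≤35).
D10: dominated by D11 (fuel economy 37≥35, 0-60 8.5≤8.6, cargo 79≥36, price 69≤90).
D11: not dominated.
D12: not dominated.

D1, D2, D3, D5, D7, D11, D12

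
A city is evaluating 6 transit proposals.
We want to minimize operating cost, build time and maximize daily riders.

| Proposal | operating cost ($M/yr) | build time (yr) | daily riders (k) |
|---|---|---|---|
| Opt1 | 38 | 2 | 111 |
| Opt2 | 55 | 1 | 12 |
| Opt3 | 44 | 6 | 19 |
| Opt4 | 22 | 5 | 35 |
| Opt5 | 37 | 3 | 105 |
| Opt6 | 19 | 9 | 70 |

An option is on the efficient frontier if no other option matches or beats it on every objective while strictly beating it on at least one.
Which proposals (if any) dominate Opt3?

Opt1: operating cost 38≤44, build time 2≤6, daily riders 111≥19 — dominates Opt3.
Opt4: operating cost 22≤44, build time 5≤6, daily riders 35≥19 — dominates Opt3.
Opt5: operating cost 37≤44, build time 3≤6, daily riders 105≥19 — dominates Opt3.
Others (Opt2, Opt6) are each worse than Opt3 on at least one objective.

Opt1, Opt4, Opt5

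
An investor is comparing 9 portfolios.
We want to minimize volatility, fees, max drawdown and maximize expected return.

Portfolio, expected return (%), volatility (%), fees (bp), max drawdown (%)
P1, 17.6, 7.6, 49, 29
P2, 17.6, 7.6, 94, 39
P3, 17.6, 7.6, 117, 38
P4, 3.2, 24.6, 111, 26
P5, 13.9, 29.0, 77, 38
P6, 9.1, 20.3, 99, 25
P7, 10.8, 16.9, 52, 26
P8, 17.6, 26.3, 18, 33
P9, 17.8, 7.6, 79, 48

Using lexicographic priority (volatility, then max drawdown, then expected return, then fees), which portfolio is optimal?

First minimize volatility: best is 7.6, kept {P1, P2, P3, P9}.
Then minimize max drawdown: best is 29, kept {P1}.

P1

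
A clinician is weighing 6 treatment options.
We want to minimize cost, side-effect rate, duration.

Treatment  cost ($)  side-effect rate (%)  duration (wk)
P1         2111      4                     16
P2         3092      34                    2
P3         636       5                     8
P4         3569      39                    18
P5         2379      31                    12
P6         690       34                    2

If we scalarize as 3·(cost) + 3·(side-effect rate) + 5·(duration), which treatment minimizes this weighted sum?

P3

P1: 3·2111 + 3·4 + 5·16 = 6425
P2: 3·3092 + 3·34 + 5·2 = 9388
P3: 3·636 + 3·5 + 5·8 = 1963
P4: 3·3569 + 3·39 + 5·18 = 10914
P5: 3·2379 + 3·31 + 5·12 = 7290
P6: 3·690 + 3·34 + 5·2 = 2182
Lowest: P3 at 1963.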